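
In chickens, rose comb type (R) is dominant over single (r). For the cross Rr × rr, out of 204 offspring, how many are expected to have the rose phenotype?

Punnett square for Rr × rr:
Offspring genotypes: 2 Rr, 2 rr
Total offspring: 4
Count with target: 2
Probability: 2/4 = 1/2
Expected count = 1/2 × 204 = 102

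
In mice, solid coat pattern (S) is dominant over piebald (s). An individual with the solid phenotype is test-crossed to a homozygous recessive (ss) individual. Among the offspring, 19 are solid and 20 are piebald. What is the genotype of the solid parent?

Test cross: ? × ss
Offspring: 19 solid, 20 piebald — approximately 1:1.
A 1:1 ratio in a test cross indicates the unknown parent is heterozygous (Ss).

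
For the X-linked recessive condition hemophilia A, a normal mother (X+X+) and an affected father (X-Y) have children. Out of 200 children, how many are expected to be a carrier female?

Cross: X+X+ × X-Y
Offspring: 2 X+X-, 2 X+Y
Probability of a carrier female: 2/4 = 1/2
Expected count = 1/2 × 200 = 100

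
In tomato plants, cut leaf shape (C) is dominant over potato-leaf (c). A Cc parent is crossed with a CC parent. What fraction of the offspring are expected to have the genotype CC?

Punnett square for Cc × CC:
Offspring genotypes: 2 CC, 2 Cc
Total offspring: 4
Count with target: 2
Probability: 2/4 = 1/2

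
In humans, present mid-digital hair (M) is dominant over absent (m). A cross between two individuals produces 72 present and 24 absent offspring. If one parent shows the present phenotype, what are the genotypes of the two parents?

Observed offspring: 72 present, 24 absent
The observed ratio simplifies to 3:1. Absent (mm) offspring appear, so each parent must contribute one m allele. The parent stated to show present carries M, so it is Mm. The other parent is then either Mm or mm: Mm × mm would give a 1:1 split, whereas Mm × Mm gives 3:1 — matching the data. So both parents are heterozygous (Mm × Mm).
Parent genotypes: Mm × Mm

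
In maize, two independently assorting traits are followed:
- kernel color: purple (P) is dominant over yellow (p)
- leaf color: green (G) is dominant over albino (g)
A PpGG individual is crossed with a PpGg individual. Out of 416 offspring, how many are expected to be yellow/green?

Dihybrid cross PpGG × PpGg — consider each gene separately:
kernel color: Pp × Pp → 1 PP, 2 Pp, 1 pp → 3 P_ : 1 pp (out of 4)
leaf color: GG × Gg → 2 GG, 2 Gg → 4 G_ (out of 4)
Combine (counts out of 4 × 4 = 16): purple/green (P_G_) = 3×4 = 12; yellow/green (ppG_) = 1×4 = 4
Phenotype counts (out of 16): 12 purple/green, 4 yellow/green
yellow/green: 4 out of 16 → fraction 1/4
Expected count = 1/4 × 416 = 104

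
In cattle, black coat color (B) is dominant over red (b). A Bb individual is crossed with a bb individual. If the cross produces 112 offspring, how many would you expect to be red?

Punnett square for Bb × bb:
Offspring genotypes: 2 Bb, 2 bb
black: 2, red: 2
red: 2 out of 4 → fraction 1/2
Expected count = 1/2 × 112 = 56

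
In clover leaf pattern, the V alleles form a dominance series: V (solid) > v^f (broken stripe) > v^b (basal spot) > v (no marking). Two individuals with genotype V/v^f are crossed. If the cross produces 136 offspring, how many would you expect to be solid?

Cross: V/v^f × V/v^f
Allele dominance: V > v^f > v^b > v
Offspring genotypes: 1 V/V, 2 V/v^f, 1 v^f/v^f
Phenotype counts: 3 solid, 1 broken stripe
solid: 3 out of 4 → fraction 3/4
Expected count = 3/4 × 136 = 102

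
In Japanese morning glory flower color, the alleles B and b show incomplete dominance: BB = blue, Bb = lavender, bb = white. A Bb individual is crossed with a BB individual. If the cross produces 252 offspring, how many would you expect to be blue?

Punnett square for Bb × BB:
Offspring genotypes: 2 BB, 2 Bb
Phenotype counts: 2 blue, 2 lavender
blue: 2 out of 4 → fraction 1/2
Expected count = 1/2 × 252 = 126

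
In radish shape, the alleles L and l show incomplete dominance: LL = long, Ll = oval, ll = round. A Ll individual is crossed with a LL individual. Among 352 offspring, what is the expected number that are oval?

Punnett square for Ll × LL:
Offspring genotypes: 2 LL, 2 Ll
Phenotype counts: 2 long, 2 oval
oval: 2 out of 4 → fraction 1/2
Expected count = 1/2 × 352 = 176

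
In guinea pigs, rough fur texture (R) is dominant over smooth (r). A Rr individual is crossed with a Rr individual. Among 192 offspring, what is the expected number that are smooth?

Punnett square for Rr × Rr:
Offspring genotypes: 1 RR, 2 Rr, 1 rr
rough: 3, smooth: 1
smooth: 1 out of 4 → fraction 1/4
Expected count = 1/4 × 192 = 48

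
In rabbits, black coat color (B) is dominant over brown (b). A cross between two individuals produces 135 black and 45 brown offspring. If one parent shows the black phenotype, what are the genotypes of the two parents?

Observed offspring: 135 black, 45 brown
The observed ratio simplifies to 3:1. Brown (bb) offspring appear, so each parent must contribute one b allele. The parent stated to show black carries B, so it is Bb. The other parent is then either Bb or bb: Bb × bb would give a 1:1 split, whereas Bb × Bb gives 3:1 — matching the data. So both parents are heterozygous (Bb × Bb).
Parent genotypes: Bb × Bb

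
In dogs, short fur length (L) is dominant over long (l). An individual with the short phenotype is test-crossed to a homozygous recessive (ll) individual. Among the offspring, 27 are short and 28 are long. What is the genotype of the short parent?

Test cross: ? × ll
Offspring: 27 short, 28 long — approximately 1:1.
A 1:1 ratio in a test cross indicates the unknown parent is heterozygous (Ll).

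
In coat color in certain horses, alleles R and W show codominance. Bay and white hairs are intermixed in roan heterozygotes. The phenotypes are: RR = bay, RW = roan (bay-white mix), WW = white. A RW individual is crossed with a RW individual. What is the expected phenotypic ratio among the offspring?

Punnett square for RW × RW:
Offspring genotypes: 1 RR, 2 RW, 1 WW
Phenotype counts: 1 bay, 2 roan (bay-white mix), 1 white
Ratio: 1 bay : 2 roan (bay-white mix) : 1 white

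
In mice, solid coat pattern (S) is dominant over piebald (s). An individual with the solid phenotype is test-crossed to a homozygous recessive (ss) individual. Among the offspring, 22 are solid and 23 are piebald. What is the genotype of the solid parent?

Test cross: ? × ss
Offspring: 22 solid, 23 piebald — approximately 1:1.
A 1:1 ratio in a test cross indicates the unknown parent is heterozygous (Ss).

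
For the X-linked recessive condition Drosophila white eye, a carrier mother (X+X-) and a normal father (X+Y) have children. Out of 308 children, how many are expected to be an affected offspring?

Cross: X+X- × X+Y
Offspring: 1 X+X+, 1 X+Y, 1 X+X-, 1 X-Y
Probability of an affected offspring: 1/4
Expected count = 1/4 × 308 = 77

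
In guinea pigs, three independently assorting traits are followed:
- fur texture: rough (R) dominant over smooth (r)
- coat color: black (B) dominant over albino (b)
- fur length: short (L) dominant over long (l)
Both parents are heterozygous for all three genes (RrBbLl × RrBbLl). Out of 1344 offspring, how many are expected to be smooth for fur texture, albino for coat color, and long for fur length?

Trihybrid cross: RrBbLl × RrBbLl
Each trait segregates independently with a 3:1 phenotypic ratio, so each gene contributes 3/4 (dominant) or 1/4 (recessive).
Target: smooth (fur texture), albino (coat color), long (fur length)
Probability = product of independent per-trait probabilities
= 1/4 × 1/4 × 1/4 = 1/64
Expected count = 1/64 × 1344 = 21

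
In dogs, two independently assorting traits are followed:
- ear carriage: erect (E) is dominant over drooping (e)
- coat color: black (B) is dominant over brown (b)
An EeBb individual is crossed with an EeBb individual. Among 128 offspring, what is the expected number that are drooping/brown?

Dihybrid cross EeBb × EeBb — consider each gene separately:
ear carriage: Ee × Ee → 1 EE, 2 Ee, 1 ee → 3 E_ : 1 ee (out of 4)
coat color: Bb × Bb → 1 BB, 2 Bb, 1 bb → 3 B_ : 1 bb (out of 4)
Combine (counts out of 4 × 4 = 16): erect/black (E_B_) = 3×3 = 9; erect/brown (E_bb) = 3×1 = 3; drooping/black (eeB_) = 1×3 = 3; drooping/brown (eebb) = 1×1 = 1
Phenotype counts (out of 16): 9 erect/black, 3 erect/brown, 3 drooping/black, 1 drooping/brown
drooping/brown: 1 out of 16 → fraction 1/16
Expected count = 1/16 × 128 = 8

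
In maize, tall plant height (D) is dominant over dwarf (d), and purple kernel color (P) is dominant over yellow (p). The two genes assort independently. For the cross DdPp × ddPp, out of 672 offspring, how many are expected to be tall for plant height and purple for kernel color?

Dihybrid cross DdPp × ddPp — consider each gene separately:
plant height: Dd × dd → 2 Dd, 2 dd → 2 D_ : 2 dd (out of 4)
kernel color: Pp × Pp → 1 PP, 2 Pp, 1 pp → 3 P_ : 1 pp (out of 4)
Looking for: tall (D_) and purple (P_)
P(tall) = 2/4, P(purple) = 3/4
P(both) = 2/4 × 3/4 = 6/16 = 3/8
Expected count = 3/8 × 672 = 252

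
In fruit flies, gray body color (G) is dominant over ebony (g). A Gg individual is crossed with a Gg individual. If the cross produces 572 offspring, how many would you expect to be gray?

Punnett square for Gg × Gg:
Offspring genotypes: 1 GG, 2 Gg, 1 gg
gray: 3, ebony: 1
gray: 3 out of 4 → fraction 3/4
Expected count = 3/4 × 572 = 429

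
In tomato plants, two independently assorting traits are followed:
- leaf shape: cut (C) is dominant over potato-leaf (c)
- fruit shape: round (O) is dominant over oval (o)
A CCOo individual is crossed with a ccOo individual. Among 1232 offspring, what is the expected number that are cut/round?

Dihybrid cross CCOo × ccOo — consider each gene separately:
leaf shape: CC × cc → 4 Cc → 4 C_ (out of 4)
fruit shape: Oo × Oo → 1 OO, 2 Oo, 1 oo → 3 O_ : 1 oo (out of 4)
Combine (counts out of 4 × 4 = 16): cut/round (C_O_) = 4×3 = 12; cut/oval (C_oo) = 4×1 = 4
Phenotype counts (out of 16): 12 cut/round, 4 cut/oval
cut/round: 12 out of 16 → fraction 3/4
Expected count = 3/4 × 1232 = 924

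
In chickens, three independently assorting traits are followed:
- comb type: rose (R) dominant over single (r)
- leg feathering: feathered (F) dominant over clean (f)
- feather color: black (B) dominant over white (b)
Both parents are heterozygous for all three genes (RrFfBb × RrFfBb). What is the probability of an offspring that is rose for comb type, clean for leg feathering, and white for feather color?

Trihybrid cross: RrFfBb × RrFfBb
Each trait segregates independently with a 3:1 phenotypic ratio, so each gene contributes 3/4 (dominant) or 1/4 (recessive).
Target: rose (comb type), clean (leg feathering), white (feather color)
Probability = product of independent per-trait probabilities
= 3/4 × 1/4 × 1/4 = 3/64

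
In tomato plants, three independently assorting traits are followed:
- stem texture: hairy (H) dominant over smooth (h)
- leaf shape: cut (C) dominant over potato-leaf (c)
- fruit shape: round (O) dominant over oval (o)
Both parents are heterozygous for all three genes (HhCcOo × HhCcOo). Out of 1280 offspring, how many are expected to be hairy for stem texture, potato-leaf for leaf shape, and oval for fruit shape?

Trihybrid cross: HhCcOo × HhCcOo
Each trait segregates independently with a 3:1 phenotypic ratio, so each gene contributes 3/4 (dominant) or 1/4 (recessive).
Target: hairy (stem texture), potato-leaf (leaf shape), oval (fruit shape)
Probability = product of independent per-trait probabilities
= 3/4 × 1/4 × 1/4 = 3/64
Expected count = 3/64 × 1280 = 60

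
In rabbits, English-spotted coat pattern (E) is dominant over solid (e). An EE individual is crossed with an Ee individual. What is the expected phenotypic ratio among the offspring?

Punnett square for EE × Ee:
Offspring genotypes: 2 EE, 2 Ee
English-spotted: 4, solid: 0
Ratio: all English-spotted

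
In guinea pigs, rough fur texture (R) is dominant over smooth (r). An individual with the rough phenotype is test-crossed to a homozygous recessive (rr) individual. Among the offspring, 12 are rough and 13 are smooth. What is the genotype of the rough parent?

Test cross: ? × rr
Offspring: 12 rough, 13 smooth — approximately 1:1.
A 1:1 ratio in a test cross indicates the unknown parent is heterozygous (Rr).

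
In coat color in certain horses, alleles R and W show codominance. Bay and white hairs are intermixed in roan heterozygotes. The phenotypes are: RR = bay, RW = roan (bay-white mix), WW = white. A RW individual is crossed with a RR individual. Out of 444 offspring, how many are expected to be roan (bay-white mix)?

Punnett square for RW × RR:
Offspring genotypes: 2 RR, 2 RW
Phenotype counts: 2 bay, 2 roan (bay-white mix)
roan (bay-white mix): 2 out of 4 → fraction 1/2
Expected count = 1/2 × 444 = 222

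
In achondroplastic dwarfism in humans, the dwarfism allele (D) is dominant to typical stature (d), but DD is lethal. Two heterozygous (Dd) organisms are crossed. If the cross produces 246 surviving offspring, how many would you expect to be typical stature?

Cross: Dd × Dd
Punnett square offspring (before lethality): 1 DD, 2 Dd, 1 dd
The DD genotype is lethal (embryos die); surviving offspring: 2 Dd, 1 dd
typical stature: 1 out of 3 → fraction 1/3
Expected count = 1/3 × 246 = 82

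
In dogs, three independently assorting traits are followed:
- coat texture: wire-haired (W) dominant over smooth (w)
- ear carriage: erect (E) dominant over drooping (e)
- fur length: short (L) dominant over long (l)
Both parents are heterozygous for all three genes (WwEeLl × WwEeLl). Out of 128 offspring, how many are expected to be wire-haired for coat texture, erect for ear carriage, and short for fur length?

Trihybrid cross: WwEeLl × WwEeLl
Each trait segregates independently with a 3:1 phenotypic ratio, so each gene contributes 3/4 (dominant) or 1/4 (recessive).
Target: wire-haired (coat texture), erect (ear carriage), short (fur length)
Probability = product of independent per-trait probabilities
= 3/4 × 3/4 × 3/4 = 27/64
Expected count = 27/64 × 128 = 54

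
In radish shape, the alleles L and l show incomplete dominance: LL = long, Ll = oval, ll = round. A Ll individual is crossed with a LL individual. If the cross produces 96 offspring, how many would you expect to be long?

Punnett square for Ll × LL:
Offspring genotypes: 2 LL, 2 Ll
Phenotype counts: 2 long, 2 oval
long: 2 out of 4 → fraction 1/2
Expected count = 1/2 × 96 = 48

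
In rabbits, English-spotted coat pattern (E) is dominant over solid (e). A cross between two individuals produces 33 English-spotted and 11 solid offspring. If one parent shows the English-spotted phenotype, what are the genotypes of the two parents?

Observed offspring: 33 English-spotted, 11 solid
The observed ratio simplifies to 3:1. Solid (ee) offspring appear, so each parent must contribute one e allele. The parent stated to show English-spotted carries E, so it is Ee. The other parent is then either Ee or ee: Ee × ee would give a 1:1 split, whereas Ee × Ee gives 3:1 — matching the data. So both parents are heterozygous (Ee × Ee).
Parent genotypes: Ee × Ee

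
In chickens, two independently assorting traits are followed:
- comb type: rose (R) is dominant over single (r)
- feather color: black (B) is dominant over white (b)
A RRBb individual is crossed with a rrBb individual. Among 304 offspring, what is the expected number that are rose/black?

Dihybrid cross RRBb × rrBb — consider each gene separately:
comb type: RR × rr → 4 Rr → 4 R_ (out of 4)
feather color: Bb × Bb → 1 BB, 2 Bb, 1 bb → 3 B_ : 1 bb (out of 4)
Combine (counts out of 4 × 4 = 16): rose/black (R_B_) = 4×3 = 12; rose/white (R_bb) = 4×1 = 4
Phenotype counts (out of 16): 12 rose/black, 4 rose/white
rose/black: 12 out of 16 → fraction 3/4
Expected count = 3/4 × 304 = 228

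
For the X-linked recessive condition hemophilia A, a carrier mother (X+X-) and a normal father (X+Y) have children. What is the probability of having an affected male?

Cross: X+X- × X+Y
Offspring: 1 X+X+, 1 X+Y, 1 X+X-, 1 X-Y
Probability of an affected male: 1/4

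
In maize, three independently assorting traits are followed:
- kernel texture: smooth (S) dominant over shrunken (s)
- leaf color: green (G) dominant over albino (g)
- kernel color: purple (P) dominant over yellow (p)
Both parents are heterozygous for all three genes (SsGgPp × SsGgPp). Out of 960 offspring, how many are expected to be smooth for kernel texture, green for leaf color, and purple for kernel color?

Trihybrid cross: SsGgPp × SsGgPp
Each trait segregates independently with a 3:1 phenotypic ratio, so each gene contributes 3/4 (dominant) or 1/4 (recessive).
Target: smooth (kernel texture), green (leaf color), purple (kernel color)
Probability = product of independent per-trait probabilities
= 3/4 × 3/4 × 3/4 = 27/64
Expected count = 27/64 × 960 = 405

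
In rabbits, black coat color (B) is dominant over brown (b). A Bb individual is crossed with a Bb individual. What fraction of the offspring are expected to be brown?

Punnett square for Bb × Bb:
Offspring genotypes: 1 BB, 2 Bb, 1 bb
black: 3, brown: 1
brown: 1 out of 4
Probability: 1/4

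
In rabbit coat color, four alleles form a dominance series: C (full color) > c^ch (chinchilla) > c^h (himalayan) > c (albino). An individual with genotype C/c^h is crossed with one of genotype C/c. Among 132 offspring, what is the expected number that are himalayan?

Cross: C/c^h × C/c
Allele dominance: C > c^ch > c^h > c
Offspring genotypes: 1 C/C, 1 C/c, 1 C/c^h, 1 c^h/c
Phenotype counts: 3 full color, 1 himalayan
himalayan: 1 out of 4 → fraction 1/4
Expected count = 1/4 × 132 = 33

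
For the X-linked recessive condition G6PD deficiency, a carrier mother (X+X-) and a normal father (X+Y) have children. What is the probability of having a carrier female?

Cross: X+X- × X+Y
Offspring: 1 X+X+, 1 X+Y, 1 X+X-, 1 X-Y
Probability of a carrier female: 1/4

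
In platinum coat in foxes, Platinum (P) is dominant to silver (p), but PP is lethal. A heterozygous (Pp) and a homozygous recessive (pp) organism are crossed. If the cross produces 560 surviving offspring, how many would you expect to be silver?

Cross: Pp × pp
Punnett square offspring (before lethality): 2 Pp, 2 pp
No PP offspring are produced in this cross.
silver: 2 out of 4 → fraction 1/2
Expected count = 1/2 × 560 = 280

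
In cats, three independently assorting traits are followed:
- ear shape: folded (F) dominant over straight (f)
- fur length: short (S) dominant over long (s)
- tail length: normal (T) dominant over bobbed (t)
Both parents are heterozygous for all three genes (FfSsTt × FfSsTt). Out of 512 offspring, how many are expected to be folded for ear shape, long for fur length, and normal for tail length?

Trihybrid cross: FfSsTt × FfSsTt
Each trait segregates independently with a 3:1 phenotypic ratio, so each gene contributes 3/4 (dominant) or 1/4 (recessive).
Target: folded (ear shape), long (fur length), normal (tail length)
Probability = product of independent per-trait probabilities
= 3/4 × 1/4 × 3/4 = 9/64
Expected count = 9/64 × 512 = 72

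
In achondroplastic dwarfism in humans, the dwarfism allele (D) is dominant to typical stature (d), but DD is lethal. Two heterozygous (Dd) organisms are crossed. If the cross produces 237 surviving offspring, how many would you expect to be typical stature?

Cross: Dd × Dd
Punnett square offspring (before lethality): 1 DD, 2 Dd, 1 dd
The DD genotype is lethal (embryos die); surviving offspring: 2 Dd, 1 dd
typical stature: 1 out of 3 → fraction 1/3
Expected count = 1/3 × 237 = 79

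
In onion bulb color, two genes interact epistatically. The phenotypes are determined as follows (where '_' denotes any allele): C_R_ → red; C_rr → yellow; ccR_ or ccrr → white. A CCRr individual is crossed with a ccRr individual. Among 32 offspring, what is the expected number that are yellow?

Cross: CCRr × ccRr — consider each gene separately:
C gene: CC × cc → 4 Cc → 4 C_ (out of 4)
R gene: Rr × Rr → 1 RR, 2 Rr, 1 rr → 3 R_ : 1 rr (out of 4)
Genotype classes (out of 4 × 4 = 16): C_R_ = 4×3 = 12; C_rr = 4×1 = 4
Apply the phenotype rules: C_R_ (12) → red; C_rr (4) → yellow
Phenotype counts (out of 16): 12 red, 4 yellow
yellow: 4 out of 16 → fraction 1/4
Expected count = 1/4 × 32 = 8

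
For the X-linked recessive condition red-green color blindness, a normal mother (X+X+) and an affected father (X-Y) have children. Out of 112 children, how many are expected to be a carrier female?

Cross: X+X+ × X-Y
Offspring: 2 X+X-, 2 X+Y
Probability of a carrier female: 2/4 = 1/2
Expected count = 1/2 × 112 = 56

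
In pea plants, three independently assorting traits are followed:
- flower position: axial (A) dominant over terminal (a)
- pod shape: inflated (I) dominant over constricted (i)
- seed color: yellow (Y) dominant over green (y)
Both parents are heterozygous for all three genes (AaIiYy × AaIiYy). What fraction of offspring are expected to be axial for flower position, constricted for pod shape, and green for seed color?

Trihybrid cross: AaIiYy × AaIiYy
Each trait segregates independently with a 3:1 phenotypic ratio, so each gene contributes 3/4 (dominant) or 1/4 (recessive).
Target: axial (flower position), constricted (pod shape), green (seed color)
Probability = product of independent per-trait probabilities
= 3/4 × 1/4 × 1/4 = 3/64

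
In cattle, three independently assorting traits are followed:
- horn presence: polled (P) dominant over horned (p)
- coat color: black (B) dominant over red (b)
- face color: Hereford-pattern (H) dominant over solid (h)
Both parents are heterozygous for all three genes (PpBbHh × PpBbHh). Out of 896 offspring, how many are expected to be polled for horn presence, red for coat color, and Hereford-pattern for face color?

Trihybrid cross: PpBbHh × PpBbHh
Each trait segregates independently with a 3:1 phenotypic ratio, so each gene contributes 3/4 (dominant) or 1/4 (recessive).
Target: polled (horn presence), red (coat color), Hereford-pattern (face color)
Probability = product of independent per-trait probabilities
= 3/4 × 1/4 × 3/4 = 9/64
Expected count = 9/64 × 896 = 126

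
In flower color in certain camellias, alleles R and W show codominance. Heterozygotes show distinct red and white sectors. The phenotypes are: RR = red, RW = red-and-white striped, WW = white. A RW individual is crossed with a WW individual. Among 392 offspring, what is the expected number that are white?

Punnett square for RW × WW:
Offspring genotypes: 2 RW, 2 WW
Phenotype counts: 2 red-and-white striped, 2 white
white: 2 out of 4 → fraction 1/2
Expected count = 1/2 × 392 = 196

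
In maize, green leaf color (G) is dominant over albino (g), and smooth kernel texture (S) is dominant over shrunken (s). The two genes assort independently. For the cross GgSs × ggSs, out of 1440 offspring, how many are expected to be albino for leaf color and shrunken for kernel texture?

Dihybrid cross GgSs × ggSs — consider each gene separately:
leaf color: Gg × gg → 2 Gg, 2 gg → 2 G_ : 2 gg (out of 4)
kernel texture: Ss × Ss → 1 SS, 2 Ss, 1 ss → 3 S_ : 1 ss (out of 4)
Looking for: albino (gg) and shrunken (ss)
P(albino) = 2/4, P(shrunken) = 1/4
P(both) = 2/4 × 1/4 = 2/16 = 1/8
Expected count = 1/8 × 1440 = 180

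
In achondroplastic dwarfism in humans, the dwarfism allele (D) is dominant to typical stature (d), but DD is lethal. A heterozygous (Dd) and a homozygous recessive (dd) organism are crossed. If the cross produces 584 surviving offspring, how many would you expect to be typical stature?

Cross: Dd × dd
Punnett square offspring (before lethality): 2 Dd, 2 dd
No DD offspring are produced in this cross.
typical stature: 2 out of 4 → fraction 1/2
Expected count = 1/2 × 584 = 292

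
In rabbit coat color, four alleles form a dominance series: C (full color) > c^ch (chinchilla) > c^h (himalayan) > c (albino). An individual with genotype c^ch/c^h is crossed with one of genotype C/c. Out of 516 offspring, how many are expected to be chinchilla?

Cross: c^ch/c^h × C/c
Allele dominance: C > c^ch > c^h > c
Offspring genotypes: 1 C/c^ch, 1 c^ch/c, 1 C/c^h, 1 c^h/c
Phenotype counts: 2 full color, 1 chinchilla, 1 himalayan
chinchilla: 1 out of 4 → fraction 1/4
Expected count = 1/4 × 516 = 129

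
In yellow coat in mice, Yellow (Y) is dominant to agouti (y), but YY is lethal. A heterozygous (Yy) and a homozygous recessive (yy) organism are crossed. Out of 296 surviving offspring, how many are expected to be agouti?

Cross: Yy × yy
Punnett square offspring (before lethality): 2 Yy, 2 yy
No YY offspring are produced in this cross.
agouti: 2 out of 4 → fraction 1/2
Expected count = 1/2 × 296 = 148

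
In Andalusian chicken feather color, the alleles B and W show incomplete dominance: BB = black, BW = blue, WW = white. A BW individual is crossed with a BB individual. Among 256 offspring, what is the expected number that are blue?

Punnett square for BW × BB:
Offspring genotypes: 2 BB, 2 BW
Phenotype counts: 2 black, 2 blue
blue: 2 out of 4 → fraction 1/2
Expected count = 1/2 × 256 = 128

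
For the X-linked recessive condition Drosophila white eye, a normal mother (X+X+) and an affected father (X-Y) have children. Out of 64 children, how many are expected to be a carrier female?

Cross: X+X+ × X-Y
Offspring: 2 X+X-, 2 X+Y
Probability of a carrier female: 2/4 = 1/2
Expected count = 1/2 × 64 = 32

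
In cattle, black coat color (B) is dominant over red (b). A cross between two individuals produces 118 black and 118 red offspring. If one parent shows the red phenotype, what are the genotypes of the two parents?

Observed offspring: 118 black, 118 red
The observed ratio simplifies to 1:1. One parent shows red, so its genotype must be bb. A 1:1 offspring split requires the other parent to be heterozygous (Bb).
Parent genotypes: bb × Bb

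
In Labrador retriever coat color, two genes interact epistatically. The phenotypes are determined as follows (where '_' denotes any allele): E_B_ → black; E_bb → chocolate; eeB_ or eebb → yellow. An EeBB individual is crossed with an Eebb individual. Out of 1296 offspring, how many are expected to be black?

Cross: EeBB × Eebb — consider each gene separately:
E gene: Ee × Ee → 1 EE, 2 Ee, 1 ee → 3 E_ : 1 ee (out of 4)
B gene: BB × bb → 4 Bb → 4 B_ (out of 4)
Genotype classes (out of 4 × 4 = 16): E_B_ = 3×4 = 12; eeB_ = 1×4 = 4
Apply the phenotype rules: E_B_ (12) → black; eeB_ (4) → yellow
Phenotype counts (out of 16): 12 black, 4 yellow
black: 12 out of 16 → fraction 3/4
Expected count = 3/4 × 1296 = 972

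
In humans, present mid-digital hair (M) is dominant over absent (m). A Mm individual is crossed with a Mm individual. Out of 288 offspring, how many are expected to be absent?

Punnett square for Mm × Mm:
Offspring genotypes: 1 MM, 2 Mm, 1 mm
present: 3, absent: 1
absent: 1 out of 4 → fraction 1/4
Expected count = 1/4 × 288 = 72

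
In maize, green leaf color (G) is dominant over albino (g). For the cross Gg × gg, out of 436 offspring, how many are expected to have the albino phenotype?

Punnett square for Gg × gg:
Offspring genotypes: 2 Gg, 2 gg
Total offspring: 4
Count with target: 2
Probability: 2/4 = 1/2
Expected count = 1/2 × 436 = 218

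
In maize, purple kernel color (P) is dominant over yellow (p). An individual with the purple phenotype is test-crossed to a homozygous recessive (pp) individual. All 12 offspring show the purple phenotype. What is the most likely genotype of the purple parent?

Test cross: ? × pp
All offspring are purple.
If the unknown parent were heterozygous (Pp), about half of 12 offspring would be yellow; none are. The unknown parent is most likely homozygous dominant (PP).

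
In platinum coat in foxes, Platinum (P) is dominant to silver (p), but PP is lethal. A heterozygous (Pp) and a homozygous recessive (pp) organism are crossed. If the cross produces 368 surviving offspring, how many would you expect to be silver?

Cross: Pp × pp
Punnett square offspring (before lethality): 2 Pp, 2 pp
No PP offspring are produced in this cross.
silver: 2 out of 4 → fraction 1/2
Expected count = 1/2 × 368 = 184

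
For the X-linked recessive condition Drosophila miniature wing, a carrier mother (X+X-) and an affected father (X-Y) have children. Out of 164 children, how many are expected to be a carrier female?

Cross: X+X- × X-Y
Offspring: 1 X+X-, 1 X+Y, 1 X-X-, 1 X-Y
Probability of a carrier female: 1/4
Expected count = 1/4 × 164 = 41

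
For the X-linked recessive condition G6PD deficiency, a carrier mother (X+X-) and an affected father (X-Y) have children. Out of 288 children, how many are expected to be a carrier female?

Cross: X+X- × X-Y
Offspring: 1 X+X-, 1 X+Y, 1 X-X-, 1 X-Y
Probability of a carrier female: 1/4
Expected count = 1/4 × 288 = 72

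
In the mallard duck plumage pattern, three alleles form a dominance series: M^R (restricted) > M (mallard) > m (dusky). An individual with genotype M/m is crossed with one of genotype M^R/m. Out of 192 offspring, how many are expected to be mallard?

Cross: M/m × M^R/m
Allele dominance: M^R > M > m
Offspring genotypes: 1 M^R/M, 1 M/m, 1 M^R/m, 1 m/m
Phenotype counts: 2 restricted, 1 mallard, 1 dusky
mallard: 1 out of 4 → fraction 1/4
Expected count = 1/4 × 192 = 48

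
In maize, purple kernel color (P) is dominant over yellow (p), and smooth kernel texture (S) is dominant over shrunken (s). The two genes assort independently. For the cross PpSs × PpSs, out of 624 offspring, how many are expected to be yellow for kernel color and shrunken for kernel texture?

Dihybrid cross PpSs × PpSs — consider each gene separately:
kernel color: Pp × Pp → 1 PP, 2 Pp, 1 pp → 3 P_ : 1 pp (out of 4)
kernel texture: Ss × Ss → 1 SS, 2 Ss, 1 ss → 3 S_ : 1 ss (out of 4)
Looking for: yellow (pp) and shrunken (ss)
P(yellow) = 1/4, P(shrunken) = 1/4
P(both) = 1/4 × 1/4 = 1/16
Expected count = 1/16 × 624 = 39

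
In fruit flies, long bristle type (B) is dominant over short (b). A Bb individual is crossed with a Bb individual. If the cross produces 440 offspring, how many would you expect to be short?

Punnett square for Bb × Bb:
Offspring genotypes: 1 BB, 2 Bb, 1 bb
long: 3, short: 1
short: 1 out of 4 → fraction 1/4
Expected count = 1/4 × 440 = 110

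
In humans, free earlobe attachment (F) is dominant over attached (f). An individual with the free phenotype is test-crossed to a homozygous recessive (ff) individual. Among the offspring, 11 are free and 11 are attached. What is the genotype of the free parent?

Test cross: ? × ff
Offspring: 11 free, 11 attached — approximately 1:1.
A 1:1 ratio in a test cross indicates the unknown parent is heterozygous (Ff).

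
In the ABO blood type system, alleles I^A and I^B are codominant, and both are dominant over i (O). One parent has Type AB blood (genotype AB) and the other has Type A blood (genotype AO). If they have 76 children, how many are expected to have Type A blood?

Cross: AB × AO
Possible offspring genotypes: 1 AA, 1 AO, 1 AB, 1 BO
Blood type counts: 2 Type A, 1 Type AB, 1 Type B
Probability of Type A: 2/4 = 1/2
Expected count = 1/2 × 76 = 38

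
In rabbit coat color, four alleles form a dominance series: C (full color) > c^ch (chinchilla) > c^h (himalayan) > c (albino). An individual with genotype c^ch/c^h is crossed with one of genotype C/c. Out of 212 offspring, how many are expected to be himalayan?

Cross: c^ch/c^h × C/c
Allele dominance: C > c^ch > c^h > c
Offspring genotypes: 1 C/c^ch, 1 c^ch/c, 1 C/c^h, 1 c^h/c
Phenotype counts: 2 full color, 1 chinchilla, 1 himalayan
himalayan: 1 out of 4 → fraction 1/4
Expected count = 1/4 × 212 = 53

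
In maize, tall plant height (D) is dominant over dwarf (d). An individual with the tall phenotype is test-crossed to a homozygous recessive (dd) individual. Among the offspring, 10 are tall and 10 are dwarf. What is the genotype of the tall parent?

Test cross: ? × dd
Offspring: 10 tall, 10 dwarf — approximately 1:1.
A 1:1 ratio in a test cross indicates the unknown parent is heterozygous (Dd).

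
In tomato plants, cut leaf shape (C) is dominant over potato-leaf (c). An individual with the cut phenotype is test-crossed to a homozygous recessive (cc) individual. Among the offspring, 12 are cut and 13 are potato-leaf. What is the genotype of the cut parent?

Test cross: ? × cc
Offspring: 12 cut, 13 potato-leaf — approximately 1:1.
A 1:1 ratio in a test cross indicates the unknown parent is heterozygous (Cc).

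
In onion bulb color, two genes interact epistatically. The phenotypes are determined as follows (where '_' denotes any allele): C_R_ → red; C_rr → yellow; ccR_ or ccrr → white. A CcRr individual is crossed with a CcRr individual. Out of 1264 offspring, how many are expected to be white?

Cross: CcRr × CcRr — consider each gene separately:
C gene: Cc × Cc → 1 CC, 2 Cc, 1 cc → 3 C_ : 1 cc (out of 4)
R gene: Rr × Rr → 1 RR, 2 Rr, 1 rr → 3 R_ : 1 rr (out of 4)
Genotype classes (out of 4 × 4 = 16): C_R_ = 3×3 = 9; C_rr = 3×1 = 3; ccR_ = 1×3 = 3; ccrr = 1×1 = 1
Apply the phenotype rules: C_R_ (9) → red; C_rr (3) → yellow; ccR_ (3) + ccrr (1) → white
Phenotype counts (out of 16): 9 red, 3 yellow, 4 white
white: 4 out of 16 → fraction 1/4
Expected count = 1/4 × 1264 = 316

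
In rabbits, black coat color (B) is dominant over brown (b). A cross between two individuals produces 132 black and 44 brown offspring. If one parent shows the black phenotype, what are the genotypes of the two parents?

Observed offspring: 132 black, 44 brown
The observed ratio simplifies to 3:1. Brown (bb) offspring appear, so each parent must contribute one b allele. The parent stated to show black carries B, so it is Bb. The other parent is then either Bb or bb: Bb × bb would give a 1:1 split, whereas Bb × Bb gives 3:1 — matching the data. So both parents are heterozygous (Bb × Bb).
Parent genotypes: Bb × Bb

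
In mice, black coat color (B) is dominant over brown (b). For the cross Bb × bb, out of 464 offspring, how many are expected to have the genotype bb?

Punnett square for Bb × bb:
Offspring genotypes: 2 Bb, 2 bb
Total offspring: 4
Count with target: 2
Probability: 2/4 = 1/2
Expected count = 1/2 × 464 = 232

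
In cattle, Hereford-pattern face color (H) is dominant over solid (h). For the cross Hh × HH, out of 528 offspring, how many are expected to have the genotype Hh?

Punnett square for Hh × HH:
Offspring genotypes: 2 HH, 2 Hh
Total offspring: 4
Count with target: 2
Probability: 2/4 = 1/2
Expected count = 1/2 × 528 = 264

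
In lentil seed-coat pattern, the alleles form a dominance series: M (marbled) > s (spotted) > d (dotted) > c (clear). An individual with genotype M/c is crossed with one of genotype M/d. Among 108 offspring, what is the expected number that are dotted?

Cross: M/c × M/d
Allele dominance: M > s > d > c
Offspring genotypes: 1 M/M, 1 M/d, 1 M/c, 1 d/c
Phenotype counts: 3 marbled, 1 dotted
dotted: 1 out of 4 → fraction 1/4
Expected count = 1/4 × 108 = 27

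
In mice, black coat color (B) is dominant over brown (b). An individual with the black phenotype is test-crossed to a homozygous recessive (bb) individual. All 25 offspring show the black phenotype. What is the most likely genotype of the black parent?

Test cross: ? × bb
All offspring are black.
If the unknown parent were heterozygous (Bb), about half of 25 offspring would be brown; none are. The unknown parent is most likely homozygous dominant (BB).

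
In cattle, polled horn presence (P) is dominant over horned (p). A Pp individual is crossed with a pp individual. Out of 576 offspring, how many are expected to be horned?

Punnett square for Pp × pp:
Offspring genotypes: 2 Pp, 2 pp
polled: 2, horned: 2
horned: 2 out of 4 → fraction 1/2
Expected count = 1/2 × 576 = 288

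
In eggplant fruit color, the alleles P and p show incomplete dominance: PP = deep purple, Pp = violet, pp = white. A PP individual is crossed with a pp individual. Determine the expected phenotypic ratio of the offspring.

Punnett square for PP × pp:
Offspring genotypes: 4 Pp
Phenotype counts: 4 violet
Ratio: all violet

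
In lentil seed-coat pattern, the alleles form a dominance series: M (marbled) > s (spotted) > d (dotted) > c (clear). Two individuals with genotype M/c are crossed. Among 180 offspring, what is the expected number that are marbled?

Cross: M/c × M/c
Allele dominance: M > s > d > c
Offspring genotypes: 1 M/M, 2 M/c, 1 c/c
Phenotype counts: 3 marbled, 1 clear
marbled: 3 out of 4 → fraction 3/4
Expected count = 3/4 × 180 = 135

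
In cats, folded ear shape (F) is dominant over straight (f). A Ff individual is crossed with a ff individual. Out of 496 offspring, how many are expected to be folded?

Punnett square for Ff × ff:
Offspring genotypes: 2 Ff, 2 ff
folded: 2, straight: 2
folded: 2 out of 4 → fraction 1/2
Expected count = 1/2 × 496 = 248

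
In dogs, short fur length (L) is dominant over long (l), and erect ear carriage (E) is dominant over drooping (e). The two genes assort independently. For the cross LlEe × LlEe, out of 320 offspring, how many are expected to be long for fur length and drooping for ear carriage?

Dihybrid cross LlEe × LlEe — consider each gene separately:
fur length: Ll × Ll → 1 LL, 2 Ll, 1 ll → 3 L_ : 1 ll (out of 4)
ear carriage: Ee × Ee → 1 EE, 2 Ee, 1 ee → 3 E_ : 1 ee (out of 4)
Looking for: long (ll) and drooping (ee)
P(long) = 1/4, P(drooping) = 1/4
P(both) = 1/4 × 1/4 = 1/16
Expected count = 1/16 × 320 = 20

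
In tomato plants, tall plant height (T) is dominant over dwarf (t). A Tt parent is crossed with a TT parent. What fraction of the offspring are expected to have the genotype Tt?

Punnett square for Tt × TT:
Offspring genotypes: 2 TT, 2 Tt
Total offspring: 4
Count with target: 2
Probability: 2/4 = 1/2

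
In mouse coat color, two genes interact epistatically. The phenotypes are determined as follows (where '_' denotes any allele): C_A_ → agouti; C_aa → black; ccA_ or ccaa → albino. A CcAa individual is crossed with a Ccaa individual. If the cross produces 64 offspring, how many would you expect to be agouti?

Cross: CcAa × Ccaa — consider each gene separately:
C gene: Cc × Cc → 1 CC, 2 Cc, 1 cc → 3 C_ : 1 cc (out of 4)
A gene: Aa × aa → 2 Aa, 2 aa → 2 A_ : 2 aa (out of 4)
Genotype classes (out of 4 × 4 = 16): C_A_ = 3×2 = 6; C_aa = 3×2 = 6; ccA_ = 1×2 = 2; ccaa = 1×2 = 2
Apply the phenotype rules: C_A_ (6) → agouti; C_aa (6) → black; ccA_ (2) + ccaa (2) → albino
Phenotype counts (out of 16): 6 agouti, 6 black, 4 albino
agouti: 6 out of 16 → fraction 3/8
Expected count = 3/8 × 64 = 24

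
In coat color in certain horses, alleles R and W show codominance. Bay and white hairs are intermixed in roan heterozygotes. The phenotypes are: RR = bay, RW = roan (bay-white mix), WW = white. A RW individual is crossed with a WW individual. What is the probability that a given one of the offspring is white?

Punnett square for RW × WW:
Offspring genotypes: 2 RW, 2 WW
Phenotype counts: 2 roan (bay-white mix), 2 white
white: 2 out of 4
Probability: 2/4 = 1/2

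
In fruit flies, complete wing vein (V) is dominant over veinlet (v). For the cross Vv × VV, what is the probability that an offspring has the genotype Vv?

Punnett square for Vv × VV:
Offspring genotypes: 2 VV, 2 Vv
Total offspring: 4
Count with target: 2
Probability: 2/4 = 1/2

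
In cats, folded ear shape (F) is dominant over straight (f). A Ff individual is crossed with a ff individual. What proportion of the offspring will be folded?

Punnett square for Ff × ff:
Offspring genotypes: 2 Ff, 2 ff
folded: 2, straight: 2
folded: 2 out of 4
Probability: 2/4 = 1/2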